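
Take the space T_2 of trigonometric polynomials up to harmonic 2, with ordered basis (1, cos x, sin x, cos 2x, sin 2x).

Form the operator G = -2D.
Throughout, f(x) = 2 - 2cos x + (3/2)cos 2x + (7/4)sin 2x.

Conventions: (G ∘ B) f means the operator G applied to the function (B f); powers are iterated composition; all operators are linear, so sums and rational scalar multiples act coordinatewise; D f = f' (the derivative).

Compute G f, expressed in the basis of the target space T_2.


D f = 2sin x + (7/2)cos 2x - 3sin 2x
(-2D) f = -4sin x - 7cos 2x + 6sin 2x

the image equals g(x) = -4sin x - 7cos 2x + 6sin 2x


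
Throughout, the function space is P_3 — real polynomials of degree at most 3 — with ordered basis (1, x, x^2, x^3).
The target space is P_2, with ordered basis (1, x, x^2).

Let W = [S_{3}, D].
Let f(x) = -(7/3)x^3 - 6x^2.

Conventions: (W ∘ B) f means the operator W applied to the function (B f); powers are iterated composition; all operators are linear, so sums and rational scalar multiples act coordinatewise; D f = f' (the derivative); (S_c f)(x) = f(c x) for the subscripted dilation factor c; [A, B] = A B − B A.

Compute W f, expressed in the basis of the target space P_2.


D f = -7x^2 - 12x
S_{3} D f = -63x^2 - 36x
S_{3} f = -63x^3 - 54x^2
D S_{3} f = -189x^2 - 108x
[S_{3}, D] f = 126x^2 + 72x

the image equals g(x) = 126x^2 + 72x


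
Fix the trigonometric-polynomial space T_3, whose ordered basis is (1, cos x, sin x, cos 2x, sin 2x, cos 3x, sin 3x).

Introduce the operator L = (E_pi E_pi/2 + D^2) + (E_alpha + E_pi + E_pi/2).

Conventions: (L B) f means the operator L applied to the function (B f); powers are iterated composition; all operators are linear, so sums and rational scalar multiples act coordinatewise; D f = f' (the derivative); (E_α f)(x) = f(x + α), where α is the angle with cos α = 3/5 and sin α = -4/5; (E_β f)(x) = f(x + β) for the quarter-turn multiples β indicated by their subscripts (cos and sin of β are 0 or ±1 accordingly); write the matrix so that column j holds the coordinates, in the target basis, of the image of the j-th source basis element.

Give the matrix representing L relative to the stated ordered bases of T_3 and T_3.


image of 1: 4
image of cos x: -(7/5)cos x + (4/5)sin x
image of sin x: -(4/5)cos x - (7/5)sin x
image of cos 2x: -(132/25)cos 2x + (24/25)sin 2x
image of sin 2x: -(24/25)cos 2x - (132/25)sin 2x
image of cos 3x: -(1367/125)cos 3x + (44/125)sin 3x
image of sin 3x: -(44/125)cos 3x - (1367/125)sin 3x
each image's coordinates form column j of the matrix

the matrix is [[4, 0, 0, 0, 0, 0, 0]; [0, -7/5, -4/5, 0, 0, 0, 0]; [0, 4/5, -7/5, 0, 0, 0, 0]; [0, 0, 0, -132/25, -24/25, 0, 0]; [0, 0, 0, 24/25, -132/25, 0, 0]; [0, 0, 0, 0, 0, -1367/125, -44/125]; [0, 0, 0, 0, 0, 44/125, -1367/125]] (rows listed top to bottom)


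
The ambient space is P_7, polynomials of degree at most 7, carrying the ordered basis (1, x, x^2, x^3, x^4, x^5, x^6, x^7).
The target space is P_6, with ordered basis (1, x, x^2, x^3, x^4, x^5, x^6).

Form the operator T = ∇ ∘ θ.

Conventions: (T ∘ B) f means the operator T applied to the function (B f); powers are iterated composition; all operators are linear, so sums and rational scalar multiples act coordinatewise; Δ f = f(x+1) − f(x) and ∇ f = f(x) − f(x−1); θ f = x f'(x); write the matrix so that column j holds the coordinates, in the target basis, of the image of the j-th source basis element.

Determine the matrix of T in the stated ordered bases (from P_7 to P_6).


image of 1: 0
image of x: 1
image of x^2: 4x - 2
image of x^3: 9x^2 - 9x + 3
image of x^4: 16x^3 - 24x^2 + 16x - 4
image of x^5: 25x^4 - 50x^3 + 50x^2 - 25x + 5
image of x^6: 36x^5 - 90x^4 + 120x^3 - 90x^2 + 36x - 6
image of x^7: 49x^6 - 147x^5 + 245x^4 - 245x^3 + 147x^2 - 49x + 7
each image's coordinates form column j of the matrix

the matrix is [[0, 1, -2, 3, -4, 5, -6, 7]; [0, 0, 4, -9, 16, -25, 36, -49]; [0, 0, 0, 9, -24, 50, -90, 147]; [0, 0, 0, 0, 16, -50, 120, -245]; [0, 0, 0, 0, 0, 25, -90, 245]; [0, 0, 0, 0, 0, 0, 36, -147]; [0, 0, 0, 0, 0, 0, 0, 49]] (rows listed top to bottom)


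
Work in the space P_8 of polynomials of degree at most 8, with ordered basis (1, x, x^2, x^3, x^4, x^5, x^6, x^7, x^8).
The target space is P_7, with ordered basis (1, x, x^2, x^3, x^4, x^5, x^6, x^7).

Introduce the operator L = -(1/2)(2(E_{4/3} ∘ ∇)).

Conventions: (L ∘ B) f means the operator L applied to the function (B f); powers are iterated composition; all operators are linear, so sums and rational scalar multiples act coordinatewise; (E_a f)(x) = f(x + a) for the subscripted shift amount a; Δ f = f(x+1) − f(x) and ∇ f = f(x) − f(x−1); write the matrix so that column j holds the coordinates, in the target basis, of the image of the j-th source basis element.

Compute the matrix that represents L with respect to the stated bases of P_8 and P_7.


image of 1: 0
image of x: -1
image of x^2: -2x - 5/3
image of x^3: -3x^2 - 5x - 7/3
image of x^4: -4x^3 - 10x^2 - (28/3)x - 85/27
image of x^5: -5x^4 - (50/3)x^3 - (70/3)x^2 - (425/27)x - 341/81
image of x^6: -6x^5 - 25x^4 - (140/3)x^3 - (425/9)x^2 - (682/27)x - 455/81
image of x^7: -7x^6 - 35x^5 - (245/3)x^4 - (2975/27)x^3 - (2387/27)x^2 - (3185/81)x - 5461/729
image of x^8: -8x^7 - (140/3)x^6 - (392/3)x^5 - (5950/27)x^4 - (19096/81)x^3 - (12740/81)x^2 - (43688/729)x - 21845/2187
each image's coordinates form column j of the matrix

the matrix is [[0, -1, -5/3, -7/3, -85/27, -341/81, -455/81, -5461/729, -21845/2187]; [0, 0, -2, -5, -28/3, -425/27, -682/27, -3185/81, -43688/729]; [0, 0, 0, -3, -10, -70/3, -425/9, -2387/27, -12740/81]; [0, 0, 0, 0, -4, -50/3, -140/3, -2975/27, -19096/81]; [0, 0, 0, 0, 0, -5, -25, -245/3, -5950/27]; [0, 0, 0, 0, 0, 0, -6, -35, -392/3]; [0, 0, 0, 0, 0, 0, 0, -7, -140/3]; [0, 0, 0, 0, 0, 0, 0, 0, -8]] (rows listed top to bottom)


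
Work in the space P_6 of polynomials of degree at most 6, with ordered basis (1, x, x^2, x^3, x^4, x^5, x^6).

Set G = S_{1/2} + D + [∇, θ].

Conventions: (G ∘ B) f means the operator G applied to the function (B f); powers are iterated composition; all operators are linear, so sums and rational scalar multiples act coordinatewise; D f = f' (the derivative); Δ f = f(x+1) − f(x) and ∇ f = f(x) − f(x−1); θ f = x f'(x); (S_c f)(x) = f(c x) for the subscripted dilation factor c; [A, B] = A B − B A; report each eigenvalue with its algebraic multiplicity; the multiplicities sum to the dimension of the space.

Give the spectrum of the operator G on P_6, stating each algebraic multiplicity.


λ = 1/64 (multiplicity 1), λ = 1/32 (multiplicity 1), λ = 1/16 (multiplicity 1), λ = 1/8 (multiplicity 1), λ = 1/4 (multiplicity 1), λ = 1/2 (multiplicity 1), λ = 1 (multiplicity 1)

image of 1: 1
image of x: (1/2)x + 2
image of x^2: (1/4)x^2 + 4x - 2
image of x^3: (1/8)x^3 + 6x^2 - 6x + 3
image of x^4: (1/16)x^4 + 8x^3 - 12x^2 + 12x - 4
image of x^5: (1/32)x^5 + 10x^4 - 20x^3 + 30x^2 - 20x + 5
image of x^6: (1/64)x^6 + 12x^5 - 30x^4 + 60x^3 - 60x^2 + 30x - 6
the matrix is upper triangular; its diagonal is (1, 1/2, 1/4, 1/8, 1/16, 1/32, 1/64)
for a triangular matrix the eigenvalues are the diagonal entries, with algebraic multiplicity their repetition count


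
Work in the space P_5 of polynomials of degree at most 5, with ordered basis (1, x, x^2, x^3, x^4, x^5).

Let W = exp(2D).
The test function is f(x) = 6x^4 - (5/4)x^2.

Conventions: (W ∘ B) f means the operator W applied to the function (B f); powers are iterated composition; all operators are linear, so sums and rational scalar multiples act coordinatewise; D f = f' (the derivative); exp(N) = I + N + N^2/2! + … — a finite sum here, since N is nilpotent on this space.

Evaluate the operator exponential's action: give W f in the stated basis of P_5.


order-1 term: 48x^3 - 5x
order-2 term: 144x^2 - 5
order-3 term: 192x
order-4 term: 96
the series for exp(2D) f terminates at order 4
exp(2D) f = 6x^4 + 48x^3 + (571/4)x^2 + 187x + 91

the image equals g(x) = 6x^4 + 48x^3 + (571/4)x^2 + 187x + 91


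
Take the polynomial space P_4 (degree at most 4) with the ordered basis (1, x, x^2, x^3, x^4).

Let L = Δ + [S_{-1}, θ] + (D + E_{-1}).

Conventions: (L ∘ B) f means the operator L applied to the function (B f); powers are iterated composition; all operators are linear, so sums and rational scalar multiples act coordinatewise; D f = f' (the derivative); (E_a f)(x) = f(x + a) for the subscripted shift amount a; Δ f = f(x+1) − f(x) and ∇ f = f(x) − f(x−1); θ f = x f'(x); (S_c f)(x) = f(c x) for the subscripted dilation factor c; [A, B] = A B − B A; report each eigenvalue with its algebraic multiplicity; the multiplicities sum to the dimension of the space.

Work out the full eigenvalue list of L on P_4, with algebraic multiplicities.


image of 1: 1
image of x: x + 1
image of x^2: x^2 + 2x + 2
image of x^3: x^3 + 3x^2 + 6x
image of x^4: x^4 + 4x^3 + 12x^2 + 2
the matrix is upper triangular; its diagonal is (1, 1, 1, 1, 1)
for a triangular matrix the eigenvalues are the diagonal entries, with algebraic multiplicity their repetition count

λ = 1 (multiplicity 5)


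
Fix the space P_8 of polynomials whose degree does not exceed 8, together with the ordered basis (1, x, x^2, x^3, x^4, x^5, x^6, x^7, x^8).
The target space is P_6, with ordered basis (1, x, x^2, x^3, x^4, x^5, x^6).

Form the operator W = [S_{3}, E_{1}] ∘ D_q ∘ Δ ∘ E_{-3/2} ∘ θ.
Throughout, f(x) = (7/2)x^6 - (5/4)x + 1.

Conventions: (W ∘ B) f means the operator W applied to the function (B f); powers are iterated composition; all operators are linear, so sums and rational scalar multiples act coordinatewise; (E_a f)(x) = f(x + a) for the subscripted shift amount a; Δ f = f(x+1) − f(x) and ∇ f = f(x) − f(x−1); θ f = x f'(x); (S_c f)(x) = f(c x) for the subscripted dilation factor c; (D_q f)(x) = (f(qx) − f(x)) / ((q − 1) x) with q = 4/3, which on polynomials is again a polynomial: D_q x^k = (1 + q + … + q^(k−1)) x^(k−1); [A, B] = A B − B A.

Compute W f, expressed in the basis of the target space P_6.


g(x) = -262416x^3 - 304332x^2 - (457156/3)x - 257110/9

θ f = 21x^6 - (5/4)x
E_{-3/2} θ f = 21x^6 - 189x^5 + (2835/4)x^4 - (2835/2)x^3 + (25515/16)x^2 - (15329/16)x + 15429/64
Δ E_{-3/2} θ f = 126x^5 - 630x^4 + 1365x^3 - 1575x^2 + (7623/8)x - 1921/8
D_q (Δ ∘ E_{-3/2} ∘ θ) f = (10934/9)x^4 - (12250/3)x^3 + (16835/3)x^2 - 3675x + 7623/8
E_{1} (D_q ∘ Δ ∘ E_{-3/2} ∘ θ) f = (10934/9)x^4 + (6986/9)x^3 + 651x^2 + (1421/9)x + 1519/72
S_{3} E_{1} (D_q ∘ Δ ∘ E_{-3/2} ∘ θ) f = 98406x^4 + 20958x^3 + 5859x^2 + (1421/3)x + 1519/72
S_{3} (D_q ∘ Δ ∘ E_{-3/2} ∘ θ) f = 98406x^4 - 110250x^3 + 50505x^2 - 11025x + 7623/8
E_{1} S_{3} (D_q ∘ Δ ∘ E_{-3/2} ∘ θ) f = 98406x^4 + 283374x^3 + 310191x^2 + 152859x + 228711/8
[S_{3}, E_{1}] (D_q ∘ Δ ∘ E_{-3/2} ∘ θ) f = -262416x^3 - 304332x^2 - (457156/3)x - 257110/9


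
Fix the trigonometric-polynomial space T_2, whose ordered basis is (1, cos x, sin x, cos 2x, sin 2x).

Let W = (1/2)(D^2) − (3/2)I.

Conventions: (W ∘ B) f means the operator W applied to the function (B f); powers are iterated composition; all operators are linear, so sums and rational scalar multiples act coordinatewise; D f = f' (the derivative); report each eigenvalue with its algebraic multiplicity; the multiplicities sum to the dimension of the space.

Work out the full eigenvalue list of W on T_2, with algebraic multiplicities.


λ = -7/2 (multiplicity 2), λ = -2 (multiplicity 2), λ = -3/2 (multiplicity 1)

image of 1: -3/2
image of cos x: -2cos x
image of sin x: -2sin x
image of cos 2x: -(7/2)cos 2x
image of sin 2x: -(7/2)sin 2x
the matrix is diagonal; its diagonal is (-3/2, -2, -2, -7/2, -7/2)
for a triangular matrix the eigenvalues are the diagonal entries, with algebraic multiplicity their repetition count


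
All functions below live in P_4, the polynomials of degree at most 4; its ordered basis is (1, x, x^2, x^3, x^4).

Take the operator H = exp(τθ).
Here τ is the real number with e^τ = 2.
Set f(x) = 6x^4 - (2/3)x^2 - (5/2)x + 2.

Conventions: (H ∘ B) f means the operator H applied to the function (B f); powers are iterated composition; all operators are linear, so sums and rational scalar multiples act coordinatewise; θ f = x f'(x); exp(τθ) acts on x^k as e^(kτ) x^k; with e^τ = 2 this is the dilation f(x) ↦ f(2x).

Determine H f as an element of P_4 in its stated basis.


the result is g(x) = 96x^4 - (8/3)x^2 - 5x + 2

exp(τθ) x^k = e^(kτ) x^k; with e^τ = 2 this sends x^k to 2^k x^k
x ↦ 2 x
x^2 ↦ 4 x^2
x^4 ↦ 16 x^4
applying this coordinatewise to f: exp(τθ) f = 96x^4 - (8/3)x^2 - 5x + 2


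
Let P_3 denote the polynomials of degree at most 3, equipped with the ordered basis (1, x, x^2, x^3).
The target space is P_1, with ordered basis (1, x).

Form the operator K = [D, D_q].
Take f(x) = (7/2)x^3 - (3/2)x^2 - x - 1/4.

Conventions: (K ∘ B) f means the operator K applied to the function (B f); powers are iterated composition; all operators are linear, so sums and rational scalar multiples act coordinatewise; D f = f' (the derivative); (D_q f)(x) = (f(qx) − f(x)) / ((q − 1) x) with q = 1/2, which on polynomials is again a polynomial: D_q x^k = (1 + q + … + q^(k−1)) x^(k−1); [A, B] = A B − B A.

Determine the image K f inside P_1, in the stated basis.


D_q f = (49/8)x^2 - (9/4)x - 1
D D_q f = (49/4)x - 9/4
D f = (21/2)x^2 - 3x - 1
D_q D f = (63/4)x - 3
[D, D_q] f = -(7/2)x + 3/4

g(x) = -(7/2)x + 3/4


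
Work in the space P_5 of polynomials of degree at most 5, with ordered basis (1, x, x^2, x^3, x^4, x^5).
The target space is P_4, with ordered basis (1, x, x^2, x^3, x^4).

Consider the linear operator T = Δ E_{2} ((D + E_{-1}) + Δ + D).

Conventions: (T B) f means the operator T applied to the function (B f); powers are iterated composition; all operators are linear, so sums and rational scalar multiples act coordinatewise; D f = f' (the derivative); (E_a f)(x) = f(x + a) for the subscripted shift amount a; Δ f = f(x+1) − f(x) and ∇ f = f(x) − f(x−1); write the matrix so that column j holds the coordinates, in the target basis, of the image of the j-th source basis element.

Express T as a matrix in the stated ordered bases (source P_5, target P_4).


image of 1: 0
image of x: 1
image of x^2: 2x + 9
image of x^3: 3x^2 + 27x + 55
image of x^4: 4x^3 + 54x^2 + 220x + 277
image of x^5: 5x^4 + 90x^3 + 550x^2 + 1385x + 1251
each image's coordinates form column j of the matrix

the matrix is [[0, 1, 9, 55, 277, 1251]; [0, 0, 2, 27, 220, 1385]; [0, 0, 0, 3, 54, 550]; [0, 0, 0, 0, 4, 90]; [0, 0, 0, 0, 0, 5]] (rows listed top to bottom)


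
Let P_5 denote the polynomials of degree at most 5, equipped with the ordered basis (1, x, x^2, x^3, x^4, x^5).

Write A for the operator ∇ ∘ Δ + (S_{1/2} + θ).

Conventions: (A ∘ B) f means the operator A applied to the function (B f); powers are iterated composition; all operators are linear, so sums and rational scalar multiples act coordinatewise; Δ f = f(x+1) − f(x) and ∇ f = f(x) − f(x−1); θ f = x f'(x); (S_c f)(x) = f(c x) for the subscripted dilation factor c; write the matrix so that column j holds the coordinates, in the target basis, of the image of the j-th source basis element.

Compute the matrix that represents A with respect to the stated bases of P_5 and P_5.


image of 1: 1
image of x: (3/2)x
image of x^2: (9/4)x^2 + 2
image of x^3: (25/8)x^3 + 6x
image of x^4: (65/16)x^4 + 12x^2 + 2
image of x^5: (161/32)x^5 + 20x^3 + 10x
each image's coordinates form column j of the matrix

the matrix is [[1, 0, 2, 0, 2, 0]; [0, 3/2, 0, 6, 0, 10]; [0, 0, 9/4, 0, 12, 0]; [0, 0, 0, 25/8, 0, 20]; [0, 0, 0, 0, 65/16, 0]; [0, 0, 0, 0, 0, 161/32]] (rows listed top to bottom)


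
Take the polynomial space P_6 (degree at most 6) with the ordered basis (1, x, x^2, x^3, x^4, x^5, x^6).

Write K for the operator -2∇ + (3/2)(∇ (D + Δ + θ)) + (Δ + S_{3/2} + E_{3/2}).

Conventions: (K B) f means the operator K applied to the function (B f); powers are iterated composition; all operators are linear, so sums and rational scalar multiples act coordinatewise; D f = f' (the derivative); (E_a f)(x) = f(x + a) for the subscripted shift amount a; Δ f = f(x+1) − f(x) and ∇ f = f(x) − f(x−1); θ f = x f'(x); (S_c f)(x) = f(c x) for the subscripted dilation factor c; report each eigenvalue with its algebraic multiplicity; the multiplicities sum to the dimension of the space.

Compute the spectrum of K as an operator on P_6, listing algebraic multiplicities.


image of 1: 2
image of x: (5/2)x + 2
image of x^2: (13/4)x^2 + 7x + 33/4
image of x^3: (35/8)x^3 + 15x^2 + (81/4)x + 19/8
image of x^4: (97/16)x^4 + 26x^3 + (63/2)x^2 + (31/2)x + 177/16
image of x^5: (275/32)x^5 + 40x^4 + (75/2)x^3 + (215/4)x^2 + (765/16)x + 211/32
image of x^6: (793/64)x^6 + 57x^5 + (135/4)x^4 + (275/2)x^3 + (1935/16)x^2 + (777/16)x + 1113/64
the matrix is upper triangular; its diagonal is (2, 5/2, 13/4, 35/8, 97/16, 275/32, 793/64)
for a triangular matrix the eigenvalues are the diagonal entries, with algebraic multiplicity their repetition count

λ = 2 (multiplicity 1), λ = 5/2 (multiplicity 1), λ = 13/4 (multiplicity 1), λ = 35/8 (multiplicity 1), λ = 97/16 (multiplicity 1), λ = 275/32 (multiplicity 1), λ = 793/64 (multiplicity 1)


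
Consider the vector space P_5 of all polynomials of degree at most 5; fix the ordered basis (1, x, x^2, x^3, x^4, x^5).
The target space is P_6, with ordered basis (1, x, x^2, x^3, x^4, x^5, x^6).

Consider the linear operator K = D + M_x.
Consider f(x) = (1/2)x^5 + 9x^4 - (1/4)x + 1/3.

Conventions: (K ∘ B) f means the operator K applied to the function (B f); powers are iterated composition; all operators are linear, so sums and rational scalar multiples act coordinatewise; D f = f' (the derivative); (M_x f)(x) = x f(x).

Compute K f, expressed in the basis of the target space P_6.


the result is g(x) = (1/2)x^6 + 9x^5 + (5/2)x^4 + 36x^3 - (1/4)x^2 + (1/3)x - 1/4

D f = (5/2)x^4 + 36x^3 - 1/4
M_x f = (1/2)x^6 + 9x^5 - (1/4)x^2 + (1/3)x
(D + M_x) f = (1/2)x^6 + 9x^5 + (5/2)x^4 + 36x^3 - (1/4)x^2 + (1/3)x - 1/4


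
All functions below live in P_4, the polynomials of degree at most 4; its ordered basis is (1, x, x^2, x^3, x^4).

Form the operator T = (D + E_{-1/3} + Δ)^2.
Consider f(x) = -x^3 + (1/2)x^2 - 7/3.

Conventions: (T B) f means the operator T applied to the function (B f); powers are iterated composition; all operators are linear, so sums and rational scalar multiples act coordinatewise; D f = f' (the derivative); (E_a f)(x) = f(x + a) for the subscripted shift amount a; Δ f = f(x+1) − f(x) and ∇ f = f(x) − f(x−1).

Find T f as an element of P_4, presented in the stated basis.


the image equals g(x) = -x^3 - (19/2)x^2 - 20x - 310/27

D f = -3x^2 + x
E_{-1/3} f = -x^3 + (3/2)x^2 - (2/3)x - 121/54
Δ f = -3x^2 - 2x - 1/2
(D + E_{-1/3} + Δ) f = -x^3 - (9/2)x^2 - (5/3)x - 74/27
D (D + E_{-1/3} + Δ) f = -3x^2 - 9x - 5/3
E_{-1/3} (D + E_{-1/3} + Δ) f = -x^3 - (7/2)x^2 + x - 143/54
Δ (D + E_{-1/3} + Δ) f = -3x^2 - 12x - 43/6
(D + E_{-1/3} + Δ) (D + E_{-1/3} + Δ) f = -x^3 - (19/2)x^2 - 20x - 310/27


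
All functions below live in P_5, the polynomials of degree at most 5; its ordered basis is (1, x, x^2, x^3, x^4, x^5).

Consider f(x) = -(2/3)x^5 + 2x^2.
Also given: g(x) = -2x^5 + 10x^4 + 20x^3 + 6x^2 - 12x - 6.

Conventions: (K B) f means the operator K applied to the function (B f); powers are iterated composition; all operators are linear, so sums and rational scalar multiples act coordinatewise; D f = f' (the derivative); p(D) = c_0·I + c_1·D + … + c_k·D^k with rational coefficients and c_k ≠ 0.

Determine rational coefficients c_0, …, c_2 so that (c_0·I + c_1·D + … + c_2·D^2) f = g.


p(D) = 3·I − 3·D − (3/2)·D^2, i.e. c_0 = 3, c_1 = -3, c_2 = -3/2

D^0 f = -(2/3)x^5 + 2x^2
D^1 f = -(10/3)x^4 + 4x
D^2 f = -(40/3)x^3 + 4
matching coefficients of g against c_0 f + c_1 Df + … from the top degree down determines the c_i
solution: c_0 = 3, c_1 = -3, c_2 = -3/2


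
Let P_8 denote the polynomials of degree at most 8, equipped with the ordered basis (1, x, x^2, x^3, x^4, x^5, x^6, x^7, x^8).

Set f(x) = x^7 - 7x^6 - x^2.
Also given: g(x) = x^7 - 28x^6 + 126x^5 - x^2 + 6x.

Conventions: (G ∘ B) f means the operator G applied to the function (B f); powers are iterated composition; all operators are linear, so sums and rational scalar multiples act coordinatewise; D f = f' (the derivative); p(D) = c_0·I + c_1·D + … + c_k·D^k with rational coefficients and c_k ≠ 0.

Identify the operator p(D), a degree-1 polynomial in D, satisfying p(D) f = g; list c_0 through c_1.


p(D) = I − 3·D, i.e. c_0 = 1, c_1 = -3

D^0 f = x^7 - 7x^6 - x^2
D^1 f = 7x^6 - 42x^5 - 2x
matching coefficients of g against c_0 f + c_1 Df + … from the top degree down determines the c_i
solution: c_0 = 1, c_1 = -3


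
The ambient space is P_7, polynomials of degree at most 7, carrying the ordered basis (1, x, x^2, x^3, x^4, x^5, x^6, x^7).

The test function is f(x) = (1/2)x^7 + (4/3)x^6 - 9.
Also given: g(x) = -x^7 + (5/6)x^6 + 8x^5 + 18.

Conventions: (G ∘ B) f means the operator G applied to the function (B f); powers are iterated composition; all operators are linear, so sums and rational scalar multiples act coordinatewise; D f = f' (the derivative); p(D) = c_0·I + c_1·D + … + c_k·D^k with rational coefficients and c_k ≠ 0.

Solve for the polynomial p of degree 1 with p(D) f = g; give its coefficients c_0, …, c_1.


p(D) = -2·I + D, i.e. c_0 = -2, c_1 = 1

D^0 f = (1/2)x^7 + (4/3)x^6 - 9
D^1 f = (7/2)x^6 + 8x^5
matching coefficients of g against c_0 f + c_1 Df + … from the top degree down determines the c_i
solution: c_0 = -2, c_1 = 1


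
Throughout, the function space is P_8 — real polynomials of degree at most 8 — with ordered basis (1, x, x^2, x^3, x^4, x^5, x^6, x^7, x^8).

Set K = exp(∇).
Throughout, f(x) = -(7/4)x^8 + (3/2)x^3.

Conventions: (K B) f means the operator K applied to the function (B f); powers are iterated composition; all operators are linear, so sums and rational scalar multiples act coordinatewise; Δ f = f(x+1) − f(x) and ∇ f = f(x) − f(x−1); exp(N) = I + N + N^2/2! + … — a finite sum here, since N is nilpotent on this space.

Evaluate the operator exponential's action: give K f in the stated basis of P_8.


order-1 term: -14x^7 + 49x^6 - 98x^5 + (245/2)x^4 - 98x^3 + (107/2)x^2 - (37/2)x + 13/4
order-2 term: -49x^6 + 294x^5 - (1715/2)x^4 + 1470x^3 - 1519x^2 + (1773/2)x - 907/4
order-3 term: -98x^5 + 735x^4 - 2450x^3 + 4410x^2 - 4214x + 1692
order-4 term: -(245/2)x^4 + 980x^3 - 3185x^2 + 4900x - 11907/4
order-5 term: -98x^3 + 735x^2 - 1960x + 3675/2
order-6 term: -49x^2 + 294x - 931/2
order-7 term: -14x + 49
order-8 term: -7/4
the series for exp(∇) f terminates at order 8
exp(∇) f = -(7/4)x^8 - 14x^7 + 98x^5 - (245/2)x^4 - (389/2)x^3 + (891/2)x^2 - 126x - 89

the image equals g(x) = -(7/4)x^8 - 14x^7 + 98x^5 - (245/2)x^4 - (389/2)x^3 + (891/2)x^2 - 126x - 89


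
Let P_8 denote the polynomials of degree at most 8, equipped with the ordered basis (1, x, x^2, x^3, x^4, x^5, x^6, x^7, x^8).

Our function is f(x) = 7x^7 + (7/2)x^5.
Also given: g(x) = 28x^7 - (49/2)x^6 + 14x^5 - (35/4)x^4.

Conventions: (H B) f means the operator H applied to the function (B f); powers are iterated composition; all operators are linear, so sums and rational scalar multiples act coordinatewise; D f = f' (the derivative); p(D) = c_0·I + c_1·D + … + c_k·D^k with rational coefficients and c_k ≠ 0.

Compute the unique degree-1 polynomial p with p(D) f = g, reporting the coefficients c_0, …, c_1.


p(D) = 4·I − (1/2)·D, i.e. c_0 = 4, c_1 = -1/2

D^0 f = 7x^7 + (7/2)x^5
D^1 f = 49x^6 + (35/2)x^4
matching coefficients of g against c_0 f + c_1 Df + … from the top degree down determines the c_i
solution: c_0 = 4, c_1 = -1/2


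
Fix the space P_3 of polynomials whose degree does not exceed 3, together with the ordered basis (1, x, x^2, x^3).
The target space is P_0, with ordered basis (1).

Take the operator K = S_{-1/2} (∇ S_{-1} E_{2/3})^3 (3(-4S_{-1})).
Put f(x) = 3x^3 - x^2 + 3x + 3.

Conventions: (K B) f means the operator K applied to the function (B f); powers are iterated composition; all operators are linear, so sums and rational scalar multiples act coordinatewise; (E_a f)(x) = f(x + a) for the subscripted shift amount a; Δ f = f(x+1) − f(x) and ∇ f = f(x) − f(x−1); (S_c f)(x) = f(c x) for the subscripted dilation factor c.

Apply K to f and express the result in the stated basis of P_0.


g(x) = 216

S_{-1} f = -3x^3 - x^2 - 3x + 3
(-4S_{-1}) f = 12x^3 + 4x^2 + 12x - 12
(3(-4S_{-1})) f = 36x^3 + 12x^2 + 36x - 36
E_{2/3} (3(-4S_{-1})) f = 36x^3 + 84x^2 + 100x + 4
S_{-1} E_{2/3} (3(-4S_{-1})) f = -36x^3 + 84x^2 - 100x + 4
∇ S_{-1} E_{2/3} (3(-4S_{-1})) f = -108x^2 + 276x - 220
E_{2/3} (∇ S_{-1} E_{2/3}) (3(-4S_{-1})) f = -108x^2 + 132x - 84
S_{-1} E_{2/3} (∇ S_{-1} E_{2/3}) (3(-4S_{-1})) f = -108x^2 - 132x - 84
∇ S_{-1} E_{2/3} (∇ S_{-1} E_{2/3}) (3(-4S_{-1})) f = -216x - 24
E_{2/3} (∇ S_{-1} E_{2/3}) (∇ S_{-1} E_{2/3}) (3(-4S_{-1})) f = -216x - 168
S_{-1} E_{2/3} (∇ S_{-1} E_{2/3}) (∇ S_{-1} E_{2/3}) (3(-4S_{-1})) f = 216x - 168
∇ S_{-1} E_{2/3} (∇ S_{-1} E_{2/3}) (∇ S_{-1} E_{2/3}) (3(-4S_{-1})) f = 216
S_{-1/2} (∇ S_{-1} E_{2/3})^3 (3(-4S_{-1})) f = 216


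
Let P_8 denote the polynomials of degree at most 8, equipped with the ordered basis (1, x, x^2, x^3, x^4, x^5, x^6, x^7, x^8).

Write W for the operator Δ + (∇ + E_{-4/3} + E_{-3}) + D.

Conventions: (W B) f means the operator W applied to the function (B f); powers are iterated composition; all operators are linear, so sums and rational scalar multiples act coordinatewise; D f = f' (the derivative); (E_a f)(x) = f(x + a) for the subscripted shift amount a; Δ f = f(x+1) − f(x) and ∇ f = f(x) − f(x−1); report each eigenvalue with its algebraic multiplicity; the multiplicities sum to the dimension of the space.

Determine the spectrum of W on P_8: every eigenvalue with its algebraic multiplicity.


image of 1: 2
image of x: 2x - 4/3
image of x^2: 2x^2 - (8/3)x + 97/9
image of x^3: 2x^3 - 4x^2 + (97/3)x - 739/27
image of x^4: 2x^4 - (16/3)x^3 + (194/3)x^2 - (2956/27)x + 6817/81
image of x^5: 2x^5 - (20/3)x^4 + (970/9)x^3 - (7390/27)x^2 + (34085/81)x - 59587/243
image of x^6: 2x^6 - 8x^5 + (485/3)x^4 - (14780/27)x^3 + (34085/27)x^2 - (119174/81)x + 535537/729
image of x^7: 2x^7 - (28/3)x^6 + (679/3)x^5 - (25865/27)x^4 + (238595/81)x^3 - (417109/81)x^2 + (3748759/729)x - 4794979/2187
image of x^8: 2x^8 - (32/3)x^7 + (2716/9)x^6 - (41384/27)x^5 + (477190/81)x^4 - (3336872/243)x^3 + (14995036/729)x^2 - (38359832/2187)x + 43112257/6561
the matrix is upper triangular; its diagonal is (2, 2, 2, 2, 2, 2, 2, 2, 2)
for a triangular matrix the eigenvalues are the diagonal entries, with algebraic multiplicity their repetition count

λ = 2 (multiplicity 9)


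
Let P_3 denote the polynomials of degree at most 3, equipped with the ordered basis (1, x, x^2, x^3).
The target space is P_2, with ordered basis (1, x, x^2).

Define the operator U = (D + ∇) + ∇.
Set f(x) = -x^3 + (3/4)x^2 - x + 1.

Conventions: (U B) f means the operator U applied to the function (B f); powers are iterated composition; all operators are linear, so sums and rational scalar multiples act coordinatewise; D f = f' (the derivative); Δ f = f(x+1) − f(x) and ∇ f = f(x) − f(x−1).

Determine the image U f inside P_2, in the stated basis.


the result is g(x) = -9x^2 + (21/2)x - 13/2

D f = -3x^2 + (3/2)x - 1
∇ f = -3x^2 + (9/2)x - 11/4
(D + ∇) f = -6x^2 + 6x - 15/4
∇ f = -3x^2 + (9/2)x - 11/4
((D + ∇) + ∇) f = -9x^2 + (21/2)x - 13/2


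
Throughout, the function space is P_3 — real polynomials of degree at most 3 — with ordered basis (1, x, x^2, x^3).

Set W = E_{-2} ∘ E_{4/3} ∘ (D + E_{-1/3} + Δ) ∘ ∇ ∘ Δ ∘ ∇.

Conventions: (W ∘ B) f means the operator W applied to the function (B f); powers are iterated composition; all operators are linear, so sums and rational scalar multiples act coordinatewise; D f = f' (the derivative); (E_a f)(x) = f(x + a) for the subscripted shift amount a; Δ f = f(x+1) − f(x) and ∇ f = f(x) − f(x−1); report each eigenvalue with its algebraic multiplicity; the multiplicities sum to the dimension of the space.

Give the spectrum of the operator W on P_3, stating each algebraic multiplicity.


λ = 0 (multiplicity 4)

image of 1: 0
image of x: 0
image of x^2: 0
image of x^3: 6
the matrix is upper triangular; its diagonal is (0, 0, 0, 0)
for a triangular matrix the eigenvalues are the diagonal entries, with algebraic multiplicity their repetition count


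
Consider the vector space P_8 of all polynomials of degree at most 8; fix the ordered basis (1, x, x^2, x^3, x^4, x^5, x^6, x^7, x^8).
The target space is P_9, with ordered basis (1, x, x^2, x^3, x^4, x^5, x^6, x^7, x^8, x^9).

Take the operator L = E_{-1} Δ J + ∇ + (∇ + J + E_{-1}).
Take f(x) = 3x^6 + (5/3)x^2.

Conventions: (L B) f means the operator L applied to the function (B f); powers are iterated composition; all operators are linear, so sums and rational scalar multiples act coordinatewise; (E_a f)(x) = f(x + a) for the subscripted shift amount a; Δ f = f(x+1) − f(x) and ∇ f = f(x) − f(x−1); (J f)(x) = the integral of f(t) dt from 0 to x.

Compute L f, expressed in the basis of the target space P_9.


J f = (3/7)x^7 + (5/9)x^3
Δ J f = 3x^6 + 9x^5 + 15x^4 + 15x^3 + (32/3)x^2 + (14/3)x + 62/63
E_{-1} Δ J f = 3x^6 - 9x^5 + 15x^4 - 15x^3 + (32/3)x^2 - (14/3)x + 62/63
∇ f = 18x^5 - 45x^4 + 60x^3 - 45x^2 + (64/3)x - 14/3
∇ f = 18x^5 - 45x^4 + 60x^3 - 45x^2 + (64/3)x - 14/3
J f = (3/7)x^7 + (5/9)x^3
E_{-1} f = 3x^6 - 18x^5 + 45x^4 - 60x^3 + (140/3)x^2 - (64/3)x + 14/3
(∇ + J + E_{-1}) f = (3/7)x^7 + 3x^6 + (5/9)x^3 + (5/3)x^2
(E_{-1} Δ J + ∇ + (∇ + J + E_{-1})) f = (3/7)x^7 + 6x^6 + 9x^5 - 30x^4 + (410/9)x^3 - (98/3)x^2 + (50/3)x - 232/63

the result is g(x) = (3/7)x^7 + 6x^6 + 9x^5 - 30x^4 + (410/9)x^3 - (98/3)x^2 + (50/3)x - 232/63


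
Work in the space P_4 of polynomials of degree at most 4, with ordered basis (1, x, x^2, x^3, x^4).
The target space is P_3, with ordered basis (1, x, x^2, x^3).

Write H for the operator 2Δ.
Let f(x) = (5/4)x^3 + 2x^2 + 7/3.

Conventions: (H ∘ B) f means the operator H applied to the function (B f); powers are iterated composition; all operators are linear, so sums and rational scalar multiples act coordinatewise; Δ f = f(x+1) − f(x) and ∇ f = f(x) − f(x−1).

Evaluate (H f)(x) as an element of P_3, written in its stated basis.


the result is g(x) = (15/2)x^2 + (31/2)x + 13/2

Δ f = (15/4)x^2 + (31/4)x + 13/4
(2Δ) f = (15/2)x^2 + (31/2)x + 13/2


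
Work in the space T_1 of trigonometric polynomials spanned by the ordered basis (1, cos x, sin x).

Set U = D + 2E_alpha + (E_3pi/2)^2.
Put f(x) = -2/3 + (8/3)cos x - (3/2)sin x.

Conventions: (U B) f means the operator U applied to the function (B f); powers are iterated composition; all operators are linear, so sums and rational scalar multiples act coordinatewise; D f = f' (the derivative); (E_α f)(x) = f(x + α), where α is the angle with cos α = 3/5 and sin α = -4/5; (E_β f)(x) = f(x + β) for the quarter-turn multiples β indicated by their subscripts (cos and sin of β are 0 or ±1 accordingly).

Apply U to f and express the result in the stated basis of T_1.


the image equals g(x) = -2 + (43/30)cos x + (13/10)sin x

D f = -(3/2)cos x - (8/3)sin x
E_alpha f = -2/3 + (14/5)cos x + (37/30)sin x
(2E_alpha) f = -4/3 + (28/5)cos x + (37/15)sin x
E_3pi/2 f = -2/3 + (3/2)cos x + (8/3)sin x
E_3pi/2 E_3pi/2 f = -2/3 - (8/3)cos x + (3/2)sin x
(D + 2E_alpha + (E_3pi/2)^2) f = -2 + (43/30)cos x + (13/10)sin x


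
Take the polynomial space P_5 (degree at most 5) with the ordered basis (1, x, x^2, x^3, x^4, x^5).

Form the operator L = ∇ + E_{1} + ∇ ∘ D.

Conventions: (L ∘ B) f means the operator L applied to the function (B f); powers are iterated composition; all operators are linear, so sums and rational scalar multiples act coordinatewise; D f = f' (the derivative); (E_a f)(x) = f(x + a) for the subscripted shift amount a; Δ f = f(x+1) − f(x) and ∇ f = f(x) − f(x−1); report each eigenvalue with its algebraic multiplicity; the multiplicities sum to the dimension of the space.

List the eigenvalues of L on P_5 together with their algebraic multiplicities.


image of 1: 1
image of x: x + 2
image of x^2: x^2 + 4x + 2
image of x^3: x^3 + 6x^2 + 6x - 1
image of x^4: x^4 + 8x^3 + 12x^2 - 4x + 4
image of x^5: x^5 + 10x^4 + 20x^3 - 10x^2 + 20x - 3
the matrix is upper triangular; its diagonal is (1, 1, 1, 1, 1, 1)
for a triangular matrix the eigenvalues are the diagonal entries, with algebraic multiplicity their repetition count

λ = 1 (multiplicity 6)


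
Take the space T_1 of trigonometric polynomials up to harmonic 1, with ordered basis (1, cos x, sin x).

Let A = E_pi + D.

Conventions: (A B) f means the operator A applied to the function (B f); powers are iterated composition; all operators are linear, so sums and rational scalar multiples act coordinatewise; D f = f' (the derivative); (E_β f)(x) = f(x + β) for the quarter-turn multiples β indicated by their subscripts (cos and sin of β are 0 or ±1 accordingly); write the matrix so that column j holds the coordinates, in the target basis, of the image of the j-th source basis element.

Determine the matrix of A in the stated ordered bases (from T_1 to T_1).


image of 1: 1
image of cos x: -cos x - sin x
image of sin x: cos x - sin x
each image's coordinates form column j of the matrix

the matrix is [[1, 0, 0]; [0, -1, 1]; [0, -1, -1]] (rows listed top to bottom)


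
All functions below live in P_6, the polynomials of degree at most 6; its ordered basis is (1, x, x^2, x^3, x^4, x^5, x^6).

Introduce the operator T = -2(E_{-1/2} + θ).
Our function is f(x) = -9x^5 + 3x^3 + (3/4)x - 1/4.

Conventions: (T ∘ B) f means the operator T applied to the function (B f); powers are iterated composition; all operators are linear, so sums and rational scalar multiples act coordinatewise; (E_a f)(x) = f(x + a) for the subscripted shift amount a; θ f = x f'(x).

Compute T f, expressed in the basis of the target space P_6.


E_{-1/2} f = -9x^5 + (45/2)x^4 - (39/2)x^3 + (27/4)x^2 + (3/16)x - 23/32
θ f = -45x^5 + 9x^3 + (3/4)x
(E_{-1/2} + θ) f = -54x^5 + (45/2)x^4 - (21/2)x^3 + (27/4)x^2 + (15/16)x - 23/32
(-2(E_{-1/2} + θ)) f = 108x^5 - 45x^4 + 21x^3 - (27/2)x^2 - (15/8)x + 23/16

the result is g(x) = 108x^5 - 45x^4 + 21x^3 - (27/2)x^2 - (15/8)x + 23/16


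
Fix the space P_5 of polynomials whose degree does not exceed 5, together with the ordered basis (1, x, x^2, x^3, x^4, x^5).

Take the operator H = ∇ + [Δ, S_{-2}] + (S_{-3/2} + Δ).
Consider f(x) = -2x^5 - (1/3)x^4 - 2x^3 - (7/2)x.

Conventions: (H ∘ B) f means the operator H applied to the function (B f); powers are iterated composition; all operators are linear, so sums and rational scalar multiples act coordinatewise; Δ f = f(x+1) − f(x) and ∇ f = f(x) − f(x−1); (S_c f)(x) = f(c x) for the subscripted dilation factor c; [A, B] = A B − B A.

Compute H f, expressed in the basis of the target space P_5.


∇ f = -10x^4 + (56/3)x^3 - 24x^2 + (44/3)x - 43/6
S_{-2} f = 64x^5 - (16/3)x^4 + 16x^3 + 7x
Δ S_{-2} f = 320x^4 + (1856/3)x^3 + 656x^2 + (1040/3)x + 245/3
Δ f = -10x^4 - (64/3)x^3 - 28x^2 - (52/3)x - 47/6
S_{-2} Δ f = -160x^4 + (512/3)x^3 - 112x^2 + (104/3)x - 47/6
[Δ, S_{-2}] f = 480x^4 + 448x^3 + 768x^2 + 312x + 179/2
S_{-3/2} f = (243/16)x^5 - (27/16)x^4 + (27/4)x^3 + (21/4)x
Δ f = -10x^4 - (64/3)x^3 - 28x^2 - (52/3)x - 47/6
(S_{-3/2} + Δ) f = (243/16)x^5 - (187/16)x^4 - (175/12)x^3 - 28x^2 - (145/12)x - 47/6
(∇ + [Δ, S_{-2}] + (S_{-3/2} + Δ)) f = (243/16)x^5 + (7333/16)x^4 + (5425/12)x^3 + 716x^2 + (3775/12)x + 149/2

g(x) = (243/16)x^5 + (7333/16)x^4 + (5425/12)x^3 + 716x^2 + (3775/12)x + 149/2


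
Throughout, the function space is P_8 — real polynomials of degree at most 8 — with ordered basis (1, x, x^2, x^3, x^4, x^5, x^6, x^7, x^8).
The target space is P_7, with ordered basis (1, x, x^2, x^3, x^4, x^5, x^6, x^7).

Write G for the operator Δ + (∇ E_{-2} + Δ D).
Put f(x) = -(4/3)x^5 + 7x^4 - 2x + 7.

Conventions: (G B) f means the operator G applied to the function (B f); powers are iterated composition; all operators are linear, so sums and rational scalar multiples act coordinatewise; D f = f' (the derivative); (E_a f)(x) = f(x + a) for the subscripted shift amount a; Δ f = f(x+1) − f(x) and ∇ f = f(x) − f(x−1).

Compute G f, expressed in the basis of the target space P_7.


g(x) = -(40/3)x^4 + (248/3)x^3 - (1172/3)x^2 + 1044x - 2140/3

Δ f = -(20/3)x^4 + (44/3)x^3 + (86/3)x^2 + (64/3)x + 11/3
E_{-2} f = -(4/3)x^5 + (61/3)x^4 - (328/3)x^3 + (824/3)x^2 - (998/3)x + 497/3
∇ E_{-2} f = -(20/3)x^4 + (284/3)x^3 - (1390/3)x^2 + (2896/3)x - 2215/3
D f = -(20/3)x^4 + 28x^3 - 2
Δ D f = -(80/3)x^3 + 44x^2 + (172/3)x + 64/3
(∇ E_{-2} + Δ D) f = -(20/3)x^4 + 68x^3 - (1258/3)x^2 + (3068/3)x - 717
(Δ + (∇ E_{-2} + Δ D)) f = -(40/3)x^4 + (248/3)x^3 - (1172/3)x^2 + 1044x - 2140/3


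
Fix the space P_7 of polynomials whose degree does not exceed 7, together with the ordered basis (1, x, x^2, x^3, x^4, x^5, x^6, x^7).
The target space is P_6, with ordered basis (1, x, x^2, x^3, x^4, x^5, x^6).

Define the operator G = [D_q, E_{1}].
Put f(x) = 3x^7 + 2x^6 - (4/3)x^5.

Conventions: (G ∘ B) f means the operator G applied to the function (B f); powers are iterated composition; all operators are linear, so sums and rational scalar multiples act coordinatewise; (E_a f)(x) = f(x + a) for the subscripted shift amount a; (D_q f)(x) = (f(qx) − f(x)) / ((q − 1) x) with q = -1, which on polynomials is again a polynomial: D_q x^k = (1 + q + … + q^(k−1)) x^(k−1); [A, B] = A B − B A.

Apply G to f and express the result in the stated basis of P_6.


E_{1} f = 3x^7 + 23x^6 + (221/3)x^5 + (385/3)x^4 + (395/3)x^3 + (239/3)x^2 + (79/3)x + 11/3
D_q E_{1} f = 3x^6 + (221/3)x^4 + (395/3)x^2 + 79/3
D_q f = 3x^6 - (4/3)x^4
E_{1} D_q f = 3x^6 + 18x^5 + (131/3)x^4 + (164/3)x^3 + 37x^2 + (38/3)x + 5/3
[D_q, E_{1}] f = -18x^5 + 30x^4 - (164/3)x^3 + (284/3)x^2 - (38/3)x + 74/3

the image equals g(x) = -18x^5 + 30x^4 - (164/3)x^3 + (284/3)x^2 - (38/3)x + 74/3


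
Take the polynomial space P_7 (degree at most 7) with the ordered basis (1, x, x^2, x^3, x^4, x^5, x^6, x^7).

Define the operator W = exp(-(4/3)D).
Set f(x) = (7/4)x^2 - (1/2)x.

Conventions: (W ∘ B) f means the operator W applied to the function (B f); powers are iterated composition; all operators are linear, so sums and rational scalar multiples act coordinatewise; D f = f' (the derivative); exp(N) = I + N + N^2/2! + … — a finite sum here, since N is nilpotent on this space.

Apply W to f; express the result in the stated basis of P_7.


the image equals g(x) = (7/4)x^2 - (31/6)x + 34/9

order-1 term: -(14/3)x + 2/3
order-2 term: 28/9
the series for exp(-(4/3)D) f terminates at order 2
exp(-(4/3)D) f = (7/4)x^2 - (31/6)x + 34/9


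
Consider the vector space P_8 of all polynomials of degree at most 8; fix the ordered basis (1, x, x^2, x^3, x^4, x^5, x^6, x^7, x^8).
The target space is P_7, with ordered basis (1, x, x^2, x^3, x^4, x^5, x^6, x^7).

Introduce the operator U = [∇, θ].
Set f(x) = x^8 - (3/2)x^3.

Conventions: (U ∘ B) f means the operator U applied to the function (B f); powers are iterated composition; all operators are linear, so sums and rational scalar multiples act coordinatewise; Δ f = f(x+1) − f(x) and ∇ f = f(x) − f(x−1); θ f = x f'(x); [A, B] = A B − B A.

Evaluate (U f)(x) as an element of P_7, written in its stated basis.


θ f = 8x^8 - (9/2)x^3
∇ θ f = 64x^7 - 224x^6 + 448x^5 - 560x^4 + 448x^3 - (475/2)x^2 + (155/2)x - 25/2
∇ f = 8x^7 - 28x^6 + 56x^5 - 70x^4 + 56x^3 - (65/2)x^2 + (25/2)x - 5/2
θ ∇ f = 56x^7 - 168x^6 + 280x^5 - 280x^4 + 168x^3 - 65x^2 + (25/2)x
[∇, θ] f = 8x^7 - 56x^6 + 168x^5 - 280x^4 + 280x^3 - (345/2)x^2 + 65x - 25/2

g(x) = 8x^7 - 56x^6 + 168x^5 - 280x^4 + 280x^3 - (345/2)x^2 + 65x - 25/2


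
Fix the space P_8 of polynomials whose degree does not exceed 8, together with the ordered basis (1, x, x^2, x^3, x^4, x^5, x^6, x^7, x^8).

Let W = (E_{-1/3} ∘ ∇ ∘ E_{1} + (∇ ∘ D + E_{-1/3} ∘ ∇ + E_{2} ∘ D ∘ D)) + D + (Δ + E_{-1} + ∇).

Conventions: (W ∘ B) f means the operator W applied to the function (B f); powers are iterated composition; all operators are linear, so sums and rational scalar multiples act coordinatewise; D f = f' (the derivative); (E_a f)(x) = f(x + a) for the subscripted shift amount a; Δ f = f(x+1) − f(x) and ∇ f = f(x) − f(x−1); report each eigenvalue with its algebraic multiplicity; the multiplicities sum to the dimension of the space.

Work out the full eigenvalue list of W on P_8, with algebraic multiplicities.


image of 1: 1
image of x: x + 4
image of x^2: x^2 + 8x + 11/3
image of x^3: x^3 + 12x^2 + 11x + 38/3
image of x^4: x^4 + 16x^3 + 22x^2 + (152/3)x + 1351/27
image of x^5: x^5 + 20x^4 + (110/3)x^3 + (380/3)x^2 + (6755/27)x + 12988/81
image of x^6: x^6 + 24x^5 + 55x^4 + (760/3)x^3 + (6755/9)x^2 + (25976/27)x + 38999/81
image of x^7: x^7 + 28x^6 + 77x^5 + (1330/3)x^4 + (47285/27)x^3 + (90916/27)x^2 + (272993/81)x + 980906/729
image of x^8: x^8 + 32x^7 + (308/3)x^6 + (2128/3)x^5 + (94570/27)x^4 + (727328/81)x^3 + (1091972/81)x^2 + (7847248/729)x + 7836131/2187
the matrix is upper triangular; its diagonal is (1, 1, 1, 1, 1, 1, 1, 1, 1)
for a triangular matrix the eigenvalues are the diagonal entries, with algebraic multiplicity their repetition count

λ = 1 (multiplicity 9)
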